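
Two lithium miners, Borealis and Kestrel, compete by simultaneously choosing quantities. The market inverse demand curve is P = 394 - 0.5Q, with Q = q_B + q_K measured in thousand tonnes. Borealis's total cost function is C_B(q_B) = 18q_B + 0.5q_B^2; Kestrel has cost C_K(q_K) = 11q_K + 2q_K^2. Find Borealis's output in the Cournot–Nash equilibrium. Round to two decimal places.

Borealis's profit: π_B = (394 - 0.5Q)q_B - (18q_B + (1/2)q_B²). Setting ∂π_B/∂q_B = 0: 376 - 2q_B - (1/2)(q_K) = 0.
Kestrel's first-order condition: 383 - 5q_K - (1/2)(q_B) = 0.
Best responses: q_B = (376 - (1/2)q_K)/2, q_K = (383 - (1/2)q_B)/5.
Solving the pair: q_B = 173.1795, q_K = 59.2821.

173.18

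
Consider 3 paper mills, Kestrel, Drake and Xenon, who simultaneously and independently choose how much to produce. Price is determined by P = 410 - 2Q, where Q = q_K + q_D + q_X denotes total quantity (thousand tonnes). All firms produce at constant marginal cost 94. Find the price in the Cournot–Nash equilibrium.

173

Each firm earns π_i = (410 - 2Q)q_i - 94q_i.
First-order condition (treating rivals' output as given): 316 - 4q_i - 2·Σ_{j≠i} q_j = 0.
With identical firms every q_j equals q_i, so Σ_{j≠i} q_j = 2q_i and 316 = 8q_i, giving q_i = 79/2.
Total output Q = 237/2, so price P = 410 - 2·(237/2) = 173.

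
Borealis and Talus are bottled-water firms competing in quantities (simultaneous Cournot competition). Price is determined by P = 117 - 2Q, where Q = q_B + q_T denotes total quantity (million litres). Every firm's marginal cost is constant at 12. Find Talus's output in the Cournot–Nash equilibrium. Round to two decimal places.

17.50

Each firm earns π_i = (117 - 2Q)q_i - 12q_i.
Setting ∂π_i/∂q_i = 0 with rivals' quantities fixed: 105 - 4q_i - 2q_j = 0.
By symmetry each firm produces the same amount; substituting q_j = q_i yields q_i = 105/6 = 35/2.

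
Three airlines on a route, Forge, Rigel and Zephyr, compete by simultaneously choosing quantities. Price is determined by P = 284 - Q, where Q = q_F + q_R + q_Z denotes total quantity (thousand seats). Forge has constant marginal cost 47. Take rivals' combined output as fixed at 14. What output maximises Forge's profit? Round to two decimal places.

With rivals' combined output fixed at 14, Forge's profit is π_F = (284 - 14 - q_F)q_F - (47q_F) = (270 - q_F)q_F - (47q_F).
∂π_F/∂q_F = 223 - 2q_F = 0, so q_F = 223/2.

111.50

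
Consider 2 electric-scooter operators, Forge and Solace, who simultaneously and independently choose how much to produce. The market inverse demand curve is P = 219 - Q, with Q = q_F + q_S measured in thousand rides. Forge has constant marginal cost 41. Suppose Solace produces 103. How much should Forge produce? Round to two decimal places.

37.50

With the rival's output fixed at 103, Forge's profit is π_F = (219 - 103 - q_F)q_F - (41q_F) = (116 - q_F)q_F - (41q_F).
∂π_F/∂q_F = 75 - 2q_F = 0, so q_F = 75/2.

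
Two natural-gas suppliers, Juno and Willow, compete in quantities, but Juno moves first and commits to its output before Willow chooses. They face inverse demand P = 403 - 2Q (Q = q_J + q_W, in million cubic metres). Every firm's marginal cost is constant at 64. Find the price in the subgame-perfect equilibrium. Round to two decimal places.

148.75

Solve by backward induction. Given q_J, the follower Willow maximises π_W = (403 - 2q_J - 2q_W)q_W - 64q_W.
Setting the follower's marginal profit to zero, 339 - 2q_J - 4q_W = 0, i.e. q_W = (339 - 2q_J)/4.
The leader anticipates this reaction. Substituting into P = 403 - 2Q gives P = 467/2 - q_J, so π_J = (467/2 - q_J)q_J - 64q_J.
Leader FOC: 339/2 - 2q_J = 0, so q_J = 339/4.
Then q_W = (339 - 2·(339/4))/4 = 339/8.
Total output Q = 1017/8, so price P = 403 - 2·(1017/8) = 595/4.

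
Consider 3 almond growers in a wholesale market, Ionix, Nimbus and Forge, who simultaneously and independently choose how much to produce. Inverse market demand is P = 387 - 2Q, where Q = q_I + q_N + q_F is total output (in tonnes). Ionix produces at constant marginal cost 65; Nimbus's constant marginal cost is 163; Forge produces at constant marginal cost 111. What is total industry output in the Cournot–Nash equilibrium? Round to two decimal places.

Ionix's profit: π_I = (387 - 2Q)q_I - (65q_I). Setting ∂π_I/∂q_I = 0: 322 - 4q_I - 2(q_N + q_F) = 0.
Nimbus's first-order condition: 224 - 4q_N - 2(q_I + q_F) = 0.
Forge's profit: π_F = (387 - 2Q)q_F - (111q_F). Setting ∂π_F/∂q_F = 0: 276 - 4q_F - 2(q_I + q_N) = 0.
Adding the 3 first-order conditions: 822 − 8Q = 0, so Q = 411/4.
Back-substituting: q_I = (322 − 411/2)/2 = 233/4, q_N = (224 − 411/2)/2 = 37/4, q_F = (276 − 411/2)/2 = 141/4.
Total output Q = 233/4 + 37/4 + 141/4 = 411/4.

102.75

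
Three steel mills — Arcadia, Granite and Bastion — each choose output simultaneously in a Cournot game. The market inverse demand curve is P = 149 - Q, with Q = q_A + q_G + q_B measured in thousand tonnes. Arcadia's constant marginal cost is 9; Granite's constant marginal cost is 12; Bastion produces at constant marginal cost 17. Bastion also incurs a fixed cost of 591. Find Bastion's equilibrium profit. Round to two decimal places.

294.06

Arcadia's profit: π_A = (149 - Q)q_A - (9q_A). Setting ∂π_A/∂q_A = 0: 140 - 2q_A - (q_G + q_B) = 0.
Granite's first-order condition: 137 - 2q_G - (q_A + q_B) = 0.
Bastion's first-order condition: 132 - 2q_B - (q_A + q_G) = 0.
Adding the 3 first-order conditions: 409 − 4Q = 0, so Q = 409/4.
Back-substituting: q_A = (140 − 409/4) = 151/4, q_G = (137 − 409/4) = 139/4, q_B = (132 − 409/4) = 119/4.
Price P = 149 - 409/4 = 187/4.
Bastion's profit: (187/4 - 17)·(119/4) - 591 = 294.0625.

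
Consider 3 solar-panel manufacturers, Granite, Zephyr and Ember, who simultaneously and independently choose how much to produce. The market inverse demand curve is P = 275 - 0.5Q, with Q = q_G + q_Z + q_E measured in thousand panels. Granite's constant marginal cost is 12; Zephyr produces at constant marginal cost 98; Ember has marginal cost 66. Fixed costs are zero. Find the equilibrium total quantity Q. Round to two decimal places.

324.50

Granite's profit: π_G = (275 - 0.5Q)q_G - (12q_G). Setting ∂π_G/∂q_G = 0: 263 - q_G - (1/2)(q_Z + q_E) = 0.
Zephyr's profit: π_Z = (275 - 0.5Q)q_Z - (98q_Z). Setting ∂π_Z/∂q_Z = 0: 177 - q_Z - (1/2)(q_G + q_E) = 0.
Ember's first-order condition: 209 - q_E - (1/2)(q_G + q_Z) = 0.
Adding the 3 conditions: 649 − Q − Q = 0, i.e. Q = 649/2.
Back-substituting: q_G = (263 − 649/4)/(1/2) = 403/2, q_Z = (177 − 649/4)/(1/2) = 59/2, q_E = (209 − 649/4)/(1/2) = 187/2.
Total output Q = 403/2 + 59/2 + 187/2 = 649/2.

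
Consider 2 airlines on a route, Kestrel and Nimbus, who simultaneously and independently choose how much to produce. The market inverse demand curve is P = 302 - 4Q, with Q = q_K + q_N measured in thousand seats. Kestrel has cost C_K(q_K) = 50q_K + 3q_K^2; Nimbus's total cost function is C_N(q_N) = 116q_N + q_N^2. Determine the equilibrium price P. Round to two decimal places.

Kestrel's profit: π_K = (302 - 4Q)q_K - (50q_K + 3q_K²). Setting ∂π_K/∂q_K = 0: 252 - 14q_K - 4(q_N) = 0.
Nimbus's first-order condition: 186 - 10q_N - 4(q_K) = 0.
So q_K = (252 - 4q_N)/14 and q_N = (186 - 4q_K)/10.
Solving the pair: q_K = 444/31, q_N = 399/31.
Total output Q = 843/31, so price P = 302 - 4·(843/31) = 193.2258.

193.23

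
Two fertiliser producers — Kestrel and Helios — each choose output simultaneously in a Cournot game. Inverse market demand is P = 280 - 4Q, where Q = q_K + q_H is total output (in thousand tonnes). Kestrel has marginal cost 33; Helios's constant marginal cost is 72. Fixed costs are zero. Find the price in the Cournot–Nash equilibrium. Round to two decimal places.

128.33

Kestrel's profit: π_K = (280 - 4Q)q_K - (33q_K). Setting ∂π_K/∂q_K = 0: 247 - 8q_K - 4(q_H) = 0.
Helios's profit: π_H = (280 - 4Q)q_H - (72q_H). Setting ∂π_H/∂q_H = 0: 208 - 8q_H - 4(q_K) = 0.
Rearranging gives the reaction functions q_K = (247 - 4q_H)/8 and q_H = (208 - 4q_K)/8.
Substituting one into the other gives q_K = 143/6 and q_H = 169/12.
Total output Q = 455/12, so price P = 280 - 4·(455/12) = 385/3.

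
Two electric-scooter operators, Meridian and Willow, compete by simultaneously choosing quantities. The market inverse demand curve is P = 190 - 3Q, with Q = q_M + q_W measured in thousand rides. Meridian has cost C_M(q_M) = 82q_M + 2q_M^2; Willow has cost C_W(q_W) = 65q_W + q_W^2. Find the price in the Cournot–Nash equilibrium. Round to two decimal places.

Meridian's profit: π_M = (190 - 3Q)q_M - (82q_M + 2q_M²). Setting ∂π_M/∂q_M = 0: 108 - 10q_M - 3(q_W) = 0.
Willow's first-order condition: 125 - 8q_W - 3(q_M) = 0.
Best responses: q_M = (108 - 3q_W)/10, q_W = (125 - 3q_M)/8.
Solving the pair: q_M = 489/71, q_W = 926/71.
Total output Q = 1415/71, so price P = 190 - 3·(1415/71) = 130.2113.

130.21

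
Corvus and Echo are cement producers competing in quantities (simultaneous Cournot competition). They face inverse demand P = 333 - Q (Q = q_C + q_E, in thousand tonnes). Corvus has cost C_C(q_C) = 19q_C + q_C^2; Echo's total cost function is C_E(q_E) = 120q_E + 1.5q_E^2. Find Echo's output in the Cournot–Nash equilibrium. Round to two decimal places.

Corvus's profit: π_C = (333 - Q)q_C - (19q_C + q_C²). Setting ∂π_C/∂q_C = 0: 314 - 4q_C - (q_E) = 0.
Echo's profit: π_E = (333 - Q)q_E - (120q_E + (3/2)q_E²). Setting ∂π_E/∂q_E = 0: 213 - 5q_E - (q_C) = 0.
Rearranging gives the reaction functions q_C = (314 - q_E)/4 and q_E = (213 - q_C)/5.
Substituting one into the other gives q_C = 1357/19 and q_E = 538/19.

28.32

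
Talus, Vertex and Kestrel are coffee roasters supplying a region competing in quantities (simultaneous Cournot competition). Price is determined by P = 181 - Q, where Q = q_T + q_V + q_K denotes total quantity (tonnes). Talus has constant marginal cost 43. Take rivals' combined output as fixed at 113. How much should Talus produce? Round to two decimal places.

With rivals' combined output fixed at 113, Talus's profit is π_T = (181 - 113 - q_T)q_T - (43q_T) = (68 - q_T)q_T - (43q_T).
∂π_T/∂q_T = 25 - 2q_T = 0, so q_T = 25/2.

12.50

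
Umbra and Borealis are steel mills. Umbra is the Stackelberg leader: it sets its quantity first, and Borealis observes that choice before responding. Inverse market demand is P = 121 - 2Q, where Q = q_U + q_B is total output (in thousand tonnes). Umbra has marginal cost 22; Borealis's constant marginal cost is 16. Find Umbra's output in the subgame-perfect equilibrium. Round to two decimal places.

23.25

Solve by backward induction. Given q_U, the follower Borealis maximises π_B = (121 - 2q_U - 2q_B)q_B - 16q_B.
∂π_B/∂q_B = 105 - 2q_U - 4q_B = 0 gives the reaction function q_B = (105 - 2q_U)/4.
The leader anticipates this reaction. Substituting into P = 121 - 2Q gives P = 137/2 - q_U, so π_U = (137/2 - q_U)q_U - 22q_U.
Maximising: ∂π_U/∂q_U = 93/2 - 2q_U = 0, giving q_U = 93/4.
Then q_B = (105 - 2·(93/4))/4 = 117/8.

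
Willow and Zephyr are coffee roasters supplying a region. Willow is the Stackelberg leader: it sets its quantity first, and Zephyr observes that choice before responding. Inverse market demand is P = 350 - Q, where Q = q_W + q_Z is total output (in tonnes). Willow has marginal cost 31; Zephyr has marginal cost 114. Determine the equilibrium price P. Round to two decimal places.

131.50

The follower Zephyr best-responds to any q_W: π_Z = (350 - Q)q_Z - 114q_Z.
Follower FOC: 236 - q_W - 2q_Z = 0, so q_Z(q_W) = (236 - q_W)/2.
The leader anticipates this reaction. Substituting into P = 350 - Q gives P = 232 - (1/2)q_W, so π_W = (232 - (1/2)q_W)q_W - 31q_W.
Leader FOC: 201 - q_W = 0, so q_W = 201.
Then q_Z = (236 - 201)/2 = 35/2.
Total output Q = 437/2, so price P = 350 - 437/2 = 263/2.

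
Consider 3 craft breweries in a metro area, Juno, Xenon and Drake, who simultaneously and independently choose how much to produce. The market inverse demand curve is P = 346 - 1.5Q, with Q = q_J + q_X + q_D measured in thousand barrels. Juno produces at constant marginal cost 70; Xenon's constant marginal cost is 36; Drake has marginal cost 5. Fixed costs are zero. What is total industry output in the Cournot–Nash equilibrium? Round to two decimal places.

154.50

Juno's profit: π_J = (346 - 1.5Q)q_J - (70q_J). Setting ∂π_J/∂q_J = 0: 276 - 3q_J - (3/2)(q_X + q_D) = 0.
Xenon's first-order condition: 310 - 3q_X - (3/2)(q_J + q_D) = 0.
Drake's first-order condition: 341 - 3q_D - (3/2)(q_J + q_X) = 0.
Adding the 3 conditions: 927 − 3Q − 3Q = 0, i.e. Q = 309/2.
Back-substituting: q_J = (276 − 927/4)/(3/2) = 59/2, q_X = (310 − 927/4)/(3/2) = 313/6, q_D = (341 − 927/4)/(3/2) = 437/6.
Total output Q = 59/2 + 313/6 + 437/6 = 309/2.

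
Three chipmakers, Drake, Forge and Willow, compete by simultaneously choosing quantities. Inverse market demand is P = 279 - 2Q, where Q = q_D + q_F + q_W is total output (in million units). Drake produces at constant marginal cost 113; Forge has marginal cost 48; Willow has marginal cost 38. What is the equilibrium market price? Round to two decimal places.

Drake's profit: π_D = (279 - 2Q)q_D - (113q_D). Setting ∂π_D/∂q_D = 0: 166 - 4q_D - 2(q_F + q_W) = 0.
Forge's first-order condition: 231 - 4q_F - 2(q_D + q_W) = 0.
Willow's profit: π_W = (279 - 2Q)q_W - (38q_W). Setting ∂π_W/∂q_W = 0: 241 - 4q_W - 2(q_D + q_F) = 0.
Adding the 3 conditions: 638 − 4Q − 4Q = 0, i.e. Q = 319/4.
Back-substituting: q_D = (166 − 319/2)/2 = 13/4, q_F = (231 − 319/2)/2 = 143/4, q_W = (241 − 319/2)/2 = 163/4.
Total output Q = 319/4, so price P = 279 - 2·(319/4) = 239/2.

119.50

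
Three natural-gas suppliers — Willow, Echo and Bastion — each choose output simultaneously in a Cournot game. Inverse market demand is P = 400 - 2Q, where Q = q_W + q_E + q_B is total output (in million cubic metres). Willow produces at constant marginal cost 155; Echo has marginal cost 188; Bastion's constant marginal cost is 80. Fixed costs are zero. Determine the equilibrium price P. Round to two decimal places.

Willow's profit: π_W = (400 - 2Q)q_W - (155q_W). Setting ∂π_W/∂q_W = 0: 245 - 4q_W - 2(q_E + q_B) = 0.
Echo's first-order condition: 212 - 4q_E - 2(q_W + q_B) = 0.
Bastion's profit: π_B = (400 - 2Q)q_B - (80q_B). Setting ∂π_B/∂q_B = 0: 320 - 4q_B - 2(q_W + q_E) = 0.
Adding the 3 first-order conditions: 777 − 8Q = 0, so Q = 777/8.
Back-substituting: q_W = (245 − 777/4)/2 = 203/8, q_E = (212 − 777/4)/2 = 71/8, q_B = (320 − 777/4)/2 = 503/8.
Total output Q = 777/8, so price P = 400 - 2·(777/8) = 823/4.

205.75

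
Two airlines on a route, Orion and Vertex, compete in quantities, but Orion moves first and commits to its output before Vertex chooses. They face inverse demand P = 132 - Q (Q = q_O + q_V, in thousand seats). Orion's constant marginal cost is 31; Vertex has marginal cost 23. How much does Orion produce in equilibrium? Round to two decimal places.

The follower Vertex best-responds to any q_O: π_V = (132 - Q)q_V - 23q_V.
Follower FOC: 109 - q_O - 2q_V = 0, so q_V(q_O) = (109 - q_O)/2.
The leader anticipates this reaction. Substituting into P = 132 - Q gives P = 155/2 - (1/2)q_O, so π_O = (155/2 - (1/2)q_O)q_O - 31q_O.
The leader's first-order condition 93/2 - q_O = 0 yields q_O = 93/2.
Then q_V = (109 - 93/2)/2 = 125/4.

46.50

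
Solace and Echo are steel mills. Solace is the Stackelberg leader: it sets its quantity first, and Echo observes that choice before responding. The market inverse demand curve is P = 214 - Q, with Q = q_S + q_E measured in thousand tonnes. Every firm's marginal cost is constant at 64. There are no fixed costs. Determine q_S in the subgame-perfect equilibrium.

The follower Echo best-responds to any q_S: π_E = (214 - Q)q_E - 64q_E.
∂π_E/∂q_E = 150 - q_S - 2q_E = 0 gives the reaction function q_E = (150 - q_S)/2.
Solace substitutes q_E(q_S) into its own profit: π_S = q_S(214 - q_S - (150 - q_S)/2) - 64q_S = (139 - (1/2)q_S)q_S - 64q_S.
The leader's first-order condition 75 - q_S = 0 yields q_S = 75.
Then q_E = (150 - 75)/2 = 75/2.

75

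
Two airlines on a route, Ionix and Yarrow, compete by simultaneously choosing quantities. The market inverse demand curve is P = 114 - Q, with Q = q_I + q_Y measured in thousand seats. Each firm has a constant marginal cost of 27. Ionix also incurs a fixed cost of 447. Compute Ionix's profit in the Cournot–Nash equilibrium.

A representative firm's profit is π_i = q_i(114 - Q) - 27q_i.
First-order condition (treating rivals' output as given): 87 - 2q_i - q_j = 0.
By symmetry each firm produces the same amount; substituting q_j = q_i yields q_i = 87/3 = 29.
Price P = 114 - 58 = 56.
Ionix's profit: (56 - 27)·29 - 447 = 394.

394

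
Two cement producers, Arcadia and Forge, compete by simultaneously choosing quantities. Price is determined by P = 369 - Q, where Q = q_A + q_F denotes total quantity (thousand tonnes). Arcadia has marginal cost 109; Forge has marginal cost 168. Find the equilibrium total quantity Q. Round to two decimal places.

153.67

Arcadia's profit: π_A = (369 - Q)q_A - (109q_A). Setting ∂π_A/∂q_A = 0: 260 - 2q_A - (q_F) = 0.
Forge's profit: π_F = (369 - Q)q_F - (168q_F). Setting ∂π_F/∂q_F = 0: 201 - 2q_F - (q_A) = 0.
So q_A = (260 - q_F)/2 and q_F = (201 - q_A)/2.
Solving the pair: q_A = 319/3, q_F = 142/3.
Total output Q = 319/3 + 142/3 = 461/3.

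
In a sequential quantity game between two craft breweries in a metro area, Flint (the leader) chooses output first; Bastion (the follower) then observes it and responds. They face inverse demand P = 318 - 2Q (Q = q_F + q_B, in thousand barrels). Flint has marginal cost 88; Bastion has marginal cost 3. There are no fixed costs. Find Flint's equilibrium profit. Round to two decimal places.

1314.06

The follower Bastion best-responds to any q_F: π_B = (318 - 2Q)q_B - 3q_B.
Setting the follower's marginal profit to zero, 315 - 2q_F - 4q_B = 0, i.e. q_B = (315 - 2q_F)/4.
Flint substitutes q_B(q_F) into its own profit: π_F = q_F(318 - 2q_F - (315 - 2q_F)/2) - 88q_F = (321/2 - q_F)q_F - 88q_F.
Leader FOC: 145/2 - 2q_F = 0, so q_F = 145/4.
Then q_B = (315 - 2·(145/4))/4 = 485/8.
Price P = 318 - 2·(775/8) = 497/4.
Flint's profit: (497/4 - 88)·(145/4) = 1314.0625.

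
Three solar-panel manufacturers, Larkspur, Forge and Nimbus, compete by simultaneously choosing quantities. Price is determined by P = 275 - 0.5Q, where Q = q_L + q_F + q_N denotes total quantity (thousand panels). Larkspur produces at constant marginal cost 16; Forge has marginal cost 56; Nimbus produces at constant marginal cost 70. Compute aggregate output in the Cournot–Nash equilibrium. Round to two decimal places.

Larkspur's profit: π_L = (275 - 0.5Q)q_L - (16q_L). Setting ∂π_L/∂q_L = 0: 259 - q_L - (1/2)(q_F + q_N) = 0.
Forge's first-order condition: 219 - q_F - (1/2)(q_L + q_N) = 0.
Nimbus's profit: π_N = (275 - 0.5Q)q_N - (70q_N). Setting ∂π_N/∂q_N = 0: 205 - q_N - (1/2)(q_L + q_F) = 0.
Adding the 3 conditions: 683 − Q − Q = 0, i.e. Q = 683/2.
Back-substituting: q_L = (259 − 683/4)/(1/2) = 353/2, q_F = (219 − 683/4)/(1/2) = 193/2, q_N = (205 − 683/4)/(1/2) = 137/2.
Total output Q = 353/2 + 193/2 + 137/2 = 683/2.

341.50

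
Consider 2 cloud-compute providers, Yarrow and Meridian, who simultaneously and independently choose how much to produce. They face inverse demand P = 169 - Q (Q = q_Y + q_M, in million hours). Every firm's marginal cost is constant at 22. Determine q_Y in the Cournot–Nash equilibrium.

49

A representative firm's profit is π_i = q_i(169 - Q) - 22q_i.
Setting ∂π_i/∂q_i = 0 with rivals' quantities fixed: 147 - 2q_i - q_j = 0.
With identical firms every q_j equals q_i, so q_j = q_i and 147 = 3q_i, giving q_i = 49.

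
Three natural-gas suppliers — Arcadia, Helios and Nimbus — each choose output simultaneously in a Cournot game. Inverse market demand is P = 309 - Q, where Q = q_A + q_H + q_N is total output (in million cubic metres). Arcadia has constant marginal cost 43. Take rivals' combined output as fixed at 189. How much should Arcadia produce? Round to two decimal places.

38.50

With rivals' combined output fixed at 189, Arcadia's profit is π_A = (309 - 189 - q_A)q_A - (43q_A) = (120 - q_A)q_A - (43q_A).
∂π_A/∂q_A = 77 - 2q_A = 0, so q_A = 77/2.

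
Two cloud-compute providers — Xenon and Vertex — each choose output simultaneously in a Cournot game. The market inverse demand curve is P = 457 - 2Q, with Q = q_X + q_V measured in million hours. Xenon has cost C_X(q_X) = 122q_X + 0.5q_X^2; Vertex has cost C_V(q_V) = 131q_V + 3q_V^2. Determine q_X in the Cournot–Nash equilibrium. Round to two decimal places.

Xenon's profit: π_X = (457 - 2Q)q_X - (122q_X + (1/2)q_X²). Setting ∂π_X/∂q_X = 0: 335 - 5q_X - 2(q_V) = 0.
Vertex's profit: π_V = (457 - 2Q)q_V - (131q_V + 3q_V²). Setting ∂π_V/∂q_V = 0: 326 - 10q_V - 2(q_X) = 0.
Rearranging gives the reaction functions q_X = (335 - 2q_V)/5 and q_V = (326 - 2q_X)/10.
Solving the pair: q_X = 1349/23, q_V = 480/23.

58.65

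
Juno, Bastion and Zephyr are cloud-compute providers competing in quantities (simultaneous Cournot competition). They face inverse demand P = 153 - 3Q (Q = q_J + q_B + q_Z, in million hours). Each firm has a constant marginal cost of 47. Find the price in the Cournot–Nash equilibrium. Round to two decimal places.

A representative firm's profit is π_i = q_i(153 - 3Q) - 47q_i.
First-order condition (treating rivals' output as given): 106 - 6q_i - 3·Σ_{j≠i} q_j = 0.
By symmetry each firm produces the same amount; substituting Σ_{j≠i} q_j = 2q_i yields q_i = 106/12 = 53/6.
Total output Q = 53/2, so price P = 153 - 3·(53/2) = 147/2.

73.50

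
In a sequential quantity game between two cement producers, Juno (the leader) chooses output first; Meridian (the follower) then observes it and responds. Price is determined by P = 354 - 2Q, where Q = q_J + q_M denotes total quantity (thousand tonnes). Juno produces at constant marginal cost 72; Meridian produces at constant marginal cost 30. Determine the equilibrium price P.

132

The follower Meridian best-responds to any q_J: π_M = (354 - 2Q)q_M - 30q_M.
Follower FOC: 324 - 2q_J - 4q_M = 0, so q_M(q_J) = (324 - 2q_J)/4.
The leader anticipates this reaction. Substituting into P = 354 - 2Q gives P = 192 - q_J, so π_J = (192 - q_J)q_J - 72q_J.
Maximising: ∂π_J/∂q_J = 120 - 2q_J = 0, giving q_J = 60.
Then q_M = (324 - 2·60)/4 = 51.
Total output Q = 111, so price P = 354 - 2·111 = 132.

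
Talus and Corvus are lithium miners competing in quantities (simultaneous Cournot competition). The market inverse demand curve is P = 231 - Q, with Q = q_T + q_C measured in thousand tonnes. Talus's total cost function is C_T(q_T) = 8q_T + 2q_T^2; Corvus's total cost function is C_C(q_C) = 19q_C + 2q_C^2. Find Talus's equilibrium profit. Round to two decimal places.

Talus's profit: π_T = (231 - Q)q_T - (8q_T + 2q_T²). Setting ∂π_T/∂q_T = 0: 223 - 6q_T - (q_C) = 0.
Corvus's profit: π_C = (231 - Q)q_C - (19q_C + 2q_C²). Setting ∂π_C/∂q_C = 0: 212 - 6q_C - (q_T) = 0.
Rearranging gives the reaction functions q_T = (223 - q_C)/6 and q_C = (212 - q_T)/6.
Substituting one into the other gives q_T = 1126/35 and q_C = 1049/35.
Price P = 231 - 435/7 = 1182/7.
Talus's profit: (1182/7)·(1126/35) - 8·(1126/35) - 2(1126/35)² = 3105.0024.

3105.00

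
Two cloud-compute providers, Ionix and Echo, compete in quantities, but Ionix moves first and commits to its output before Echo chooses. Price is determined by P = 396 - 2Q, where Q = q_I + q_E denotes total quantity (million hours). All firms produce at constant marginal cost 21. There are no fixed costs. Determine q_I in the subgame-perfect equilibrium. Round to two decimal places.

93.75

The follower Echo best-responds to any q_I: π_E = (396 - 2Q)q_E - 21q_E.
Setting the follower's marginal profit to zero, 375 - 2q_I - 4q_E = 0, i.e. q_E = (375 - 2q_I)/4.
The leader anticipates this reaction. Substituting into P = 396 - 2Q gives P = 417/2 - q_I, so π_I = (417/2 - q_I)q_I - 21q_I.
Leader FOC: 375/2 - 2q_I = 0, so q_I = 375/4.
Then q_E = (375 - 2·(375/4))/4 = 375/8.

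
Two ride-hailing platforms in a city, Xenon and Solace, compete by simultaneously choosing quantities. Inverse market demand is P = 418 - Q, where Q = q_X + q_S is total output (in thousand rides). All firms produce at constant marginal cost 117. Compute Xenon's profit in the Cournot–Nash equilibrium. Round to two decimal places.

A representative firm's profit is π_i = q_i(418 - Q) - 117q_i.
First-order condition (treating rivals' output as given): 301 - 2q_i - q_j = 0.
With identical firms every q_j equals q_i, so q_j = q_i and 301 = 3q_i, giving q_i = 301/3.
Price P = 418 - 602/3 = 652/3.
Xenon's profit: (652/3 - 117)·(301/3) = 10066.7778.

10066.78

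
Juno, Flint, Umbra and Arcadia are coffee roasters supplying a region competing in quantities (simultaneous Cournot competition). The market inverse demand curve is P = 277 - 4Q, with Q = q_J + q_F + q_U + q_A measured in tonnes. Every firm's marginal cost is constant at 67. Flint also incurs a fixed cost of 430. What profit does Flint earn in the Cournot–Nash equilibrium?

A representative firm's profit is π_i = q_i(277 - 4Q) - 67q_i.
Setting ∂π_i/∂q_i = 0 with rivals' quantities fixed: 210 - 8q_i - 4·Σ_{j≠i} q_j = 0.
With identical firms every q_j equals q_i, so Σ_{j≠i} q_j = 3q_i and 210 = 20q_i, giving q_i = 21/2.
Price P = 277 - 4·42 = 109.
Flint's profit: (109 - 67)·(21/2) - 430 = 11.

11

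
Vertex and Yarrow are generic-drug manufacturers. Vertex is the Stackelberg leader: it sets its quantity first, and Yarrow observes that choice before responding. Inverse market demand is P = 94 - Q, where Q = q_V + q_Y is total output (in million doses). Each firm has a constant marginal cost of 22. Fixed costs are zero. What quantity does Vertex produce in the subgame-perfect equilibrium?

36

The follower Yarrow best-responds to any q_V: π_Y = (94 - Q)q_Y - 22q_Y.
Setting the follower's marginal profit to zero, 72 - q_V - 2q_Y = 0, i.e. q_Y = (72 - q_V)/2.
Vertex substitutes q_Y(q_V) into its own profit: π_V = q_V(94 - q_V - (72 - q_V)/2) - 22q_V = (58 - (1/2)q_V)q_V - 22q_V.
Leader FOC: 36 - q_V = 0, so q_V = 36.
Then q_Y = (72 - 36)/2 = 18.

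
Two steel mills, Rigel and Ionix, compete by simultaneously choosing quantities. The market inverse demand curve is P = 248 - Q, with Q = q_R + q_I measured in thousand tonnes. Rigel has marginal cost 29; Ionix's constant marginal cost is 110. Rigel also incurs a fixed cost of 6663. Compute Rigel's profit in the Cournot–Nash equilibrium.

3337

Rigel's profit: π_R = (248 - Q)q_R - (29q_R). Setting ∂π_R/∂q_R = 0: 219 - 2q_R - (q_I) = 0.
Ionix's first-order condition: 138 - 2q_I - (q_R) = 0.
Best responses: q_R = (219 - q_I)/2, q_I = (138 - q_R)/2.
Substituting one into the other gives q_R = 100 and q_I = 19.
Price P = 248 - 119 = 129.
Rigel's profit: (129 - 29)·100 - 6663 = 3337.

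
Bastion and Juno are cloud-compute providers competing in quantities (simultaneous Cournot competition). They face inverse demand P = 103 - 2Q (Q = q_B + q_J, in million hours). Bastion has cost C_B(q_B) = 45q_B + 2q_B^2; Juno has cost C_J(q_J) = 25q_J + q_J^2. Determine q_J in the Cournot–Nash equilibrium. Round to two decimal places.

11.55

Bastion's profit: π_B = (103 - 2Q)q_B - (45q_B + 2q_B²). Setting ∂π_B/∂q_B = 0: 58 - 8q_B - 2(q_J) = 0.
Juno's profit: π_J = (103 - 2Q)q_J - (25q_J + q_J²). Setting ∂π_J/∂q_J = 0: 78 - 6q_J - 2(q_B) = 0.
Best responses: q_B = (58 - 2q_J)/8, q_J = (78 - 2q_B)/6.
Solving the pair: q_B = 48/11, q_J = 127/11.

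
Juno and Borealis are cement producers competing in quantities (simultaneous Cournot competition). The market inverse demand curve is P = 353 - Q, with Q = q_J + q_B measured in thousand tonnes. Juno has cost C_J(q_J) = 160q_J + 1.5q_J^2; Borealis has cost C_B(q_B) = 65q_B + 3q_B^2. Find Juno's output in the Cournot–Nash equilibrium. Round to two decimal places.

32.21

Juno's profit: π_J = (353 - Q)q_J - (160q_J + (3/2)q_J²). Setting ∂π_J/∂q_J = 0: 193 - 5q_J - (q_B) = 0.
Borealis's first-order condition: 288 - 8q_B - (q_J) = 0.
So q_J = (193 - q_B)/5 and q_B = (288 - q_J)/8.
Solving the pair: q_J = 1256/39, q_B = 1247/39.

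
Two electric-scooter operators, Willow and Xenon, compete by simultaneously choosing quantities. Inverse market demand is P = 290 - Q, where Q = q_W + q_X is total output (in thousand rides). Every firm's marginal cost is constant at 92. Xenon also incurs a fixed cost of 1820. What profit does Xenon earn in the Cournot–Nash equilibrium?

2536

A representative firm's profit is π_i = q_i(290 - Q) - 92q_i.
Setting ∂π_i/∂q_i = 0 with rivals' quantities fixed: 198 - 2q_i - q_j = 0.
With identical firms every q_j equals q_i, so q_j = q_i and 198 = 3q_i, giving q_i = 66.
Price P = 290 - 132 = 158.
Xenon's profit: (158 - 92)·66 - 1820 = 2536.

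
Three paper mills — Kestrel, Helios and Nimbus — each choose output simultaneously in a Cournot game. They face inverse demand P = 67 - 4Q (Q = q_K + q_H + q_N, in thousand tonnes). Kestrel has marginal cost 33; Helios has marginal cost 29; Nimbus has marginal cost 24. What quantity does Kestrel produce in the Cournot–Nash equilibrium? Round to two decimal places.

1.31

Kestrel's profit: π_K = (67 - 4Q)q_K - (33q_K). Setting ∂π_K/∂q_K = 0: 34 - 8q_K - 4(q_H + q_N) = 0.
Helios's first-order condition: 38 - 8q_H - 4(q_K + q_N) = 0.
Nimbus's profit: π_N = (67 - 4Q)q_N - (24q_N). Setting ∂π_N/∂q_N = 0: 43 - 8q_N - 4(q_K + q_H) = 0.
Summing all 3 equations gives 115 − 16Q = 0, hence Q = 115/16.
Back-substituting: q_K = (34 − 115/4)/4 = 21/16, q_H = (38 − 115/4)/4 = 37/16, q_N = (43 − 115/4)/4 = 57/16.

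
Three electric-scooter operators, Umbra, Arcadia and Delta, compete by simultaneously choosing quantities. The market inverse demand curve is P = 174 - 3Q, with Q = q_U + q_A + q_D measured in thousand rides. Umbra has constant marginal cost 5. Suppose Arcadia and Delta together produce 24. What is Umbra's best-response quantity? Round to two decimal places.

With rivals' combined output fixed at 24, Umbra's profit is π_U = (174 - 3·24 - 3q_U)q_U - (5q_U) = (102 - 3q_U)q_U - (5q_U).
∂π_U/∂q_U = 97 - 6q_U = 0, so q_U = 97/6.

16.17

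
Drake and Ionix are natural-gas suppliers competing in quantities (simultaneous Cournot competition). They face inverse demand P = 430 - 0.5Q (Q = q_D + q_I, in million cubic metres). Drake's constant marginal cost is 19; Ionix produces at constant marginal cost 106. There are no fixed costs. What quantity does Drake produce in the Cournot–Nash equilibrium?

332

Drake's profit: π_D = (430 - 0.5Q)q_D - (19q_D). Setting ∂π_D/∂q_D = 0: 411 - q_D - (1/2)(q_I) = 0.
Ionix's first-order condition: 324 - q_I - (1/2)(q_D) = 0.
Rearranging gives the reaction functions q_D = (411 - (1/2)q_I) and q_I = (324 - (1/2)q_D).
Substituting one into the other gives q_D = 332 and q_I = 158.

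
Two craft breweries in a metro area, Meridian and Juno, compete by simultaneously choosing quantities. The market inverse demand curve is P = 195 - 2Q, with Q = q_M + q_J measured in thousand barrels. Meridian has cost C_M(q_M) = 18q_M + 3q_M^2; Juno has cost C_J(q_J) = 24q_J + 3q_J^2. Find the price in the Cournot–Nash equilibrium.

Meridian's profit: π_M = (195 - 2Q)q_M - (18q_M + 3q_M²). Setting ∂π_M/∂q_M = 0: 177 - 10q_M - 2(q_J) = 0.
Juno's first-order condition: 171 - 10q_J - 2(q_M) = 0.
Rearranging gives the reaction functions q_M = (177 - 2q_J)/10 and q_J = (171 - 2q_M)/10.
Substituting one into the other gives q_M = 119/8 and q_J = 113/8.
Total output Q = 29, so price P = 195 - 2·29 = 137.

137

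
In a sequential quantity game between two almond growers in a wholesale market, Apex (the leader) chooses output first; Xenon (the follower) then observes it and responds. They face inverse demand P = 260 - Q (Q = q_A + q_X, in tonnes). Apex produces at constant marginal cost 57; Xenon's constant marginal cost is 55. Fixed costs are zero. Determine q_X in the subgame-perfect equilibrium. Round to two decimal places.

The follower Xenon best-responds to any q_A: π_X = (260 - Q)q_X - 55q_X.
∂π_X/∂q_X = 205 - q_A - 2q_X = 0 gives the reaction function q_X = (205 - q_A)/2.
The leader anticipates this reaction. Substituting into P = 260 - Q gives P = 315/2 - (1/2)q_A, so π_A = (315/2 - (1/2)q_A)q_A - 57q_A.
Maximising: ∂π_A/∂q_A = 201/2 - q_A = 0, giving q_A = 201/2.
Then q_X = (205 - 201/2)/2 = 209/4.

52.25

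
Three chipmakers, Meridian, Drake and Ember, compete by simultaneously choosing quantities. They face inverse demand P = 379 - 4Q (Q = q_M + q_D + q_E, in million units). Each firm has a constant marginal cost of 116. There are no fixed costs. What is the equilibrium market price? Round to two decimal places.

181.75

A representative firm's profit is π_i = q_i(379 - 4Q) - 116q_i.
Setting ∂π_i/∂q_i = 0 with rivals' quantities fixed: 263 - 8q_i - 4·Σ_{j≠i} q_j = 0.
By symmetry each firm produces the same amount; substituting Σ_{j≠i} q_j = 2q_i yields q_i = 263/16.
Total output Q = 789/16, so price P = 379 - 4·(789/16) = 727/4.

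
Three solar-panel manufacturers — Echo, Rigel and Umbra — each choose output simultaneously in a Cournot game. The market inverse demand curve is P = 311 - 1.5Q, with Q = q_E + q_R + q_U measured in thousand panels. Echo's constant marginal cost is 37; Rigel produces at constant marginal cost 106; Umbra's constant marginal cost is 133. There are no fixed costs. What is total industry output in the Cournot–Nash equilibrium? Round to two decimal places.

Echo's profit: π_E = (311 - 1.5Q)q_E - (37q_E). Setting ∂π_E/∂q_E = 0: 274 - 3q_E - (3/2)(q_R + q_U) = 0.
Rigel's profit: π_R = (311 - 1.5Q)q_R - (106q_R). Setting ∂π_R/∂q_R = 0: 205 - 3q_R - (3/2)(q_E + q_U) = 0.
Umbra's profit: π_U = (311 - 1.5Q)q_U - (133q_U). Setting ∂π_U/∂q_U = 0: 178 - 3q_U - (3/2)(q_E + q_R) = 0.
Adding the 3 first-order conditions: 657 − 6Q = 0, so Q = 219/2.
Back-substituting: q_E = (274 − 657/4)/(3/2) = 439/6, q_R = (205 − 657/4)/(3/2) = 163/6, q_U = (178 − 657/4)/(3/2) = 55/6.
Total output Q = 439/6 + 163/6 + 55/6 = 219/2.

109.50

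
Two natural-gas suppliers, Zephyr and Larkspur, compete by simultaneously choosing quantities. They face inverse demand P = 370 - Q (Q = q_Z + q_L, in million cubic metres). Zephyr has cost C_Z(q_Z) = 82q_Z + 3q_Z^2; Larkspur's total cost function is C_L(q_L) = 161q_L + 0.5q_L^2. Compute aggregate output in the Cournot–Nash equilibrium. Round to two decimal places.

88.65

Zephyr's profit: π_Z = (370 - Q)q_Z - (82q_Z + 3q_Z²). Setting ∂π_Z/∂q_Z = 0: 288 - 8q_Z - (q_L) = 0.
Larkspur's first-order condition: 209 - 3q_L - (q_Z) = 0.
So q_Z = (288 - q_L)/8 and q_L = (209 - q_Z)/3.
Substituting one into the other gives q_Z = 655/23 and q_L = 1384/23.
Total output Q = 655/23 + 1384/23 = 88.6522.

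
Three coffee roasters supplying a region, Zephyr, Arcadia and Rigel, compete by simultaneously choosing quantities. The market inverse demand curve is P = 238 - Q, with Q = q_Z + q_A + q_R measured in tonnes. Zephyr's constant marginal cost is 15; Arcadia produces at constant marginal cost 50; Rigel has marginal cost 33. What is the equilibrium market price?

Zephyr's profit: π_Z = (238 - Q)q_Z - (15q_Z). Setting ∂π_Z/∂q_Z = 0: 223 - 2q_Z - (q_A + q_R) = 0.
Arcadia's profit: π_A = (238 - Q)q_A - (50q_A). Setting ∂π_A/∂q_A = 0: 188 - 2q_A - (q_Z + q_R) = 0.
Rigel's profit: π_R = (238 - Q)q_R - (33q_R). Setting ∂π_R/∂q_R = 0: 205 - 2q_R - (q_Z + q_A) = 0.
Summing all 3 equations gives 616 − 4Q = 0, hence Q = 154.
Back-substituting: q_Z = (223 − 154) = 69, q_A = (188 − 154) = 34, q_R = (205 − 154) = 51.
Total output Q = 154, so price P = 238 - 154 = 84.

84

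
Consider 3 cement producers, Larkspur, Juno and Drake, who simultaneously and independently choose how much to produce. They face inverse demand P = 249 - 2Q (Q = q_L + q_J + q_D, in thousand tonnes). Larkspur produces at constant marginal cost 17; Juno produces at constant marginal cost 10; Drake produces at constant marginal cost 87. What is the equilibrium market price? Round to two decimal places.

90.75

Larkspur's profit: π_L = (249 - 2Q)q_L - (17q_L). Setting ∂π_L/∂q_L = 0: 232 - 4q_L - 2(q_J + q_D) = 0.
Juno's profit: π_J = (249 - 2Q)q_J - (10q_J). Setting ∂π_J/∂q_J = 0: 239 - 4q_J - 2(q_L + q_D) = 0.
Drake's profit: π_D = (249 - 2Q)q_D - (87q_D). Setting ∂π_D/∂q_D = 0: 162 - 4q_D - 2(q_L + q_J) = 0.
Adding the 3 conditions: 633 − 4Q − 4Q = 0, i.e. Q = 633/8.
Back-substituting: q_L = (232 − 633/4)/2 = 295/8, q_J = (239 − 633/4)/2 = 323/8, q_D = (162 − 633/4)/2 = 15/8.
Total output Q = 633/8, so price P = 249 - 2·(633/8) = 363/4.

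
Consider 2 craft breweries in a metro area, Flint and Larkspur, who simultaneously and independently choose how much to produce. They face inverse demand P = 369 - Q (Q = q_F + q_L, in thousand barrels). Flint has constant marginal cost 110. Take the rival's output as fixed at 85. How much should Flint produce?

With the rival's output fixed at 85, Flint's profit is π_F = (369 - 85 - q_F)q_F - (110q_F) = (284 - q_F)q_F - (110q_F).
∂π_F/∂q_F = 174 - 2q_F = 0, so q_F = 87.

87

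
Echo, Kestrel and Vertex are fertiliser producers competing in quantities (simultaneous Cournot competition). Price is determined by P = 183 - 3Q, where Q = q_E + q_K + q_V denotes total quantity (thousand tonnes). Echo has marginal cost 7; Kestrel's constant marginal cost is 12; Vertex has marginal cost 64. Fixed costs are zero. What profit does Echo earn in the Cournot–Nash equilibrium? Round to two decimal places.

1180.08

Echo's profit: π_E = (183 - 3Q)q_E - (7q_E). Setting ∂π_E/∂q_E = 0: 176 - 6q_E - 3(q_K + q_V) = 0.
Kestrel's first-order condition: 171 - 6q_K - 3(q_E + q_V) = 0.
Vertex's profit: π_V = (183 - 3Q)q_V - (64q_V). Setting ∂π_V/∂q_V = 0: 119 - 6q_V - 3(q_E + q_K) = 0.
Adding the 3 conditions: 466 − 6Q − 6Q = 0, i.e. Q = 233/6.
Back-substituting: q_E = (176 − 233/2)/3 = 119/6, q_K = (171 − 233/2)/3 = 109/6, q_V = (119 − 233/2)/3 = 5/6.
Price P = 183 - 3·(233/6) = 133/2.
Echo's profit: (133/2 - 7)·(119/6) = 1180.0833.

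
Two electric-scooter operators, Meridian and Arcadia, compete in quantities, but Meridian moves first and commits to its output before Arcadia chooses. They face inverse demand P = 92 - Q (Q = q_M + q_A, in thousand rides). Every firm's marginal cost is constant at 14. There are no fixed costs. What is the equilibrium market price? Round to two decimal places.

33.50

The follower Arcadia best-responds to any q_M: π_A = (92 - Q)q_A - 14q_A.
Setting the follower's marginal profit to zero, 78 - q_M - 2q_A = 0, i.e. q_A = (78 - q_M)/2.
Meridian substitutes q_A(q_M) into its own profit: π_M = q_M(92 - q_M - (78 - q_M)/2) - 14q_M = (53 - (1/2)q_M)q_M - 14q_M.
Leader FOC: 39 - q_M = 0, so q_M = 39.
Then q_A = (78 - 39)/2 = 39/2.
Total output Q = 117/2, so price P = 92 - 117/2 = 67/2.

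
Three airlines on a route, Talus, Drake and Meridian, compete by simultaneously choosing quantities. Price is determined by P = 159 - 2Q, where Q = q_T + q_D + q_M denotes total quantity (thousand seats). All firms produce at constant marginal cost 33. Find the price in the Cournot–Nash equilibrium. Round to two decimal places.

Each firm earns π_i = (159 - 2Q)q_i - 33q_i.
First-order condition (treating rivals' output as given): 126 - 4q_i - 2·Σ_{j≠i} q_j = 0.
With identical firms every q_j equals q_i, so Σ_{j≠i} q_j = 2q_i and 126 = 8q_i, giving q_i = 63/4.
Total output Q = 189/4, so price P = 159 - 2·(189/4) = 129/2.

64.50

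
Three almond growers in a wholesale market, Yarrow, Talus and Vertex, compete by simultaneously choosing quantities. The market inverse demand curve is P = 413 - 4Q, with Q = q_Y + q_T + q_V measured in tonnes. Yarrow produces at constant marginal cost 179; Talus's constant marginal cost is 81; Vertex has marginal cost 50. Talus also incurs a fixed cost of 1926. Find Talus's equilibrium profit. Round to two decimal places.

Yarrow's profit: π_Y = (413 - 4Q)q_Y - (179q_Y). Setting ∂π_Y/∂q_Y = 0: 234 - 8q_Y - 4(q_T + q_V) = 0.
Talus's first-order condition: 332 - 8q_T - 4(q_Y + q_V) = 0.
Vertex's profit: π_V = (413 - 4Q)q_V - (50q_V). Setting ∂π_V/∂q_V = 0: 363 - 8q_V - 4(q_Y + q_T) = 0.
Adding the 3 conditions: 929 − 8Q − 8Q = 0, i.e. Q = 929/16.
Back-substituting: q_Y = (234 − 929/4)/4 = 7/16, q_T = (332 − 929/4)/4 = 399/16, q_V = (363 − 929/4)/4 = 523/16.
Price P = 413 - 4·(929/16) = 723/4.
Talus's profit: (723/4 - 81)·(399/16) - 1926 = 561.5156.

561.52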